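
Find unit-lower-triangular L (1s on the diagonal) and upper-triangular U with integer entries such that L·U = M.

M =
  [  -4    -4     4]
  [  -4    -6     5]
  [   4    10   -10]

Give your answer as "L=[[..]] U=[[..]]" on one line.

L=[[1,0,0],[1,1,0],[-1,-3,1]] U=[[-4,-4,4],[0,-2,1],[0,0,-3]]

  row1 -= 1·row0 → [0,-2,1]
  row2 -= -1·row0 → [0,6,-6]
  row2 -= -3·row1 → [0,0,-3]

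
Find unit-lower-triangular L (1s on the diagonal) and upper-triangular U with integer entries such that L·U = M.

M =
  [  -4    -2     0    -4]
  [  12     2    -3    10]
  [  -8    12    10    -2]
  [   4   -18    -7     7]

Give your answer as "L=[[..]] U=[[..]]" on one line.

L=[[1,0,0,0],[-3,1,0,0],[2,-4,1,0],[-1,5,-4,1]] U=[[-4,-2,0,-4],[0,-4,-3,-2],[0,0,-2,-2],[0,0,0,5]]

  row1 -= -3·row0 → [0,-4,-3,-2]
  row2 -= 2·row0 → [0,16,10,6]
  row3 -= -1·row0 → [0,-20,-7,3]
  row2 -= -4·row1 → [0,0,-2,-2]
  row3 -= 5·row1 → [0,0,8,13]
  row3 -= -4·row2 → [0,0,0,5]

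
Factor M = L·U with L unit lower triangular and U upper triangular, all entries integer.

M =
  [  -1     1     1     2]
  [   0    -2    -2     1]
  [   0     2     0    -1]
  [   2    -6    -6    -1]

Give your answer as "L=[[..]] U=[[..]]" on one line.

L=[[1,0,0,0],[0,1,0,0],[0,-1,1,0],[-2,2,0,1]] U=[[-1,1,1,2],[0,-2,-2,1],[0,0,-2,0],[0,0,0,1]]

  R1 -= 0·R0 → [0,-2,-2,1]
  R2 -= 0·R0 → [0,2,0,-1]
  R3 -= -2·R0 → [0,-4,-4,3]
  R2 -= -1·R1 → [0,0,-2,0]
  R3 -= 2·R1 → [0,0,0,1]
  R3 -= 0·R2 → [0,0,0,1]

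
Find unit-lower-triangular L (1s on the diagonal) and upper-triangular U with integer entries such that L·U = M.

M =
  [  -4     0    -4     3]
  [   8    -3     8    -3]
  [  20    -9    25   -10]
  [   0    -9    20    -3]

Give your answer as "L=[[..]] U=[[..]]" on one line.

L=[[1,0,0,0],[-2,1,0,0],[-5,3,1,0],[0,3,4,1]] U=[[-4,0,-4,3],[0,-3,0,3],[0,0,5,-4],[0,0,0,4]]

  r1 -= -2·r0 → [0,-3,0,3]
  r2 -= -5·r0 → [0,-9,5,5]
  r3 -= 0·r0 → [0,-9,20,-3]
  r2 -= 3·r1 → [0,0,5,-4]
  r3 -= 3·r1 → [0,0,20,-12]
  r3 -= 4·r2 → [0,0,0,4]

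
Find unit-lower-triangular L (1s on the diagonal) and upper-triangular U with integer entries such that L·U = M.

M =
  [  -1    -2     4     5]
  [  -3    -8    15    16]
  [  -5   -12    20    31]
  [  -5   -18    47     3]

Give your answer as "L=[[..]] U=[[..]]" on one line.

L=[[1,0,0,0],[3,1,0,0],[5,1,1,0],[5,4,-5,1]] U=[[-1,-2,4,5],[0,-2,3,1],[0,0,-3,5],[0,0,0,-1]]

  r1 -= 3·r0 → [0,-2,3,1]
  r2 -= 5·r0 → [0,-2,0,6]
  r3 -= 5·r0 → [0,-8,27,-22]
  r2 -= 1·r1 → [0,0,-3,5]
  r3 -= 4·r1 → [0,0,15,-26]
  r3 -= -5·r2 → [0,0,0,-1]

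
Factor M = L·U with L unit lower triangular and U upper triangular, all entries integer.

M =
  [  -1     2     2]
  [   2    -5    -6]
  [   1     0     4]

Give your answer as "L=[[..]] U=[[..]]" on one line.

  row1 -= -2·row0 → [0,-1,-2]
  row2 -= -1·row0 → [0,2,6]
  row2 -= -2·row1 → [0,0,2]

L=[[1,0,0],[-2,1,0],[-1,-2,1]] U=[[-1,2,2],[0,-1,-2],[0,0,2]]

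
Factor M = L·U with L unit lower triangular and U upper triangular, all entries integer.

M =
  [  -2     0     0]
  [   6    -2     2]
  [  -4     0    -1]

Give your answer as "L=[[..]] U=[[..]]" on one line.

L=[[1,0,0],[-3,1,0],[2,0,1]] U=[[-2,0,0],[0,-2,2],[0,0,-1]]

  row1 -= -3·row0 → [0,-2,2]
  row2 -= 2·row0 → [0,0,-1]
  row2 -= 0·row1 → [0,0,-1]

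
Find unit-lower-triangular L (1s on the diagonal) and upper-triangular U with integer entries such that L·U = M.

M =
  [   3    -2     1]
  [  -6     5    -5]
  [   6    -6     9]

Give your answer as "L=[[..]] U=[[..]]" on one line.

L=[[1,0,0],[-2,1,0],[2,-2,1]] U=[[3,-2,1],[0,1,-3],[0,0,1]]

  r1 -= -2·r0 → [0,1,-3]
  r2 -= 2·r0 → [0,-2,7]
  r2 -= -2·r1 → [0,0,1]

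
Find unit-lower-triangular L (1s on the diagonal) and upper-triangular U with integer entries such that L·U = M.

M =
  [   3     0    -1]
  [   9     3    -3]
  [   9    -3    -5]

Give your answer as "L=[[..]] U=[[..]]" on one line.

L=[[1,0,0],[3,1,0],[3,-1,1]] U=[[3,0,-1],[0,3,0],[0,0,-2]]

  row1 -= 3·row0 → [0,3,0]
  row2 -= 3·row0 → [0,-3,-2]
  row2 -= -1·row1 → [0,0,-2]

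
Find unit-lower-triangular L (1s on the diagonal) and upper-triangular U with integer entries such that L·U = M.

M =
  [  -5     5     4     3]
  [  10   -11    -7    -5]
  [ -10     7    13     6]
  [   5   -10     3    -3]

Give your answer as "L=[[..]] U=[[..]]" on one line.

  r1 -= -2·r0 → [0,-1,1,1]
  r2 -= 2·r0 → [0,-3,5,0]
  r3 -= -1·r0 → [0,-5,7,0]
  r2 -= 3·r1 → [0,0,2,-3]
  r3 -= 5·r1 → [0,0,2,-5]
  r3 -= 1·r2 → [0,0,0,-2]

L=[[1,0,0,0],[-2,1,0,0],[2,3,1,0],[-1,5,1,1]] U=[[-5,5,4,3],[0,-1,1,1],[0,0,2,-3],[0,0,0,-2]]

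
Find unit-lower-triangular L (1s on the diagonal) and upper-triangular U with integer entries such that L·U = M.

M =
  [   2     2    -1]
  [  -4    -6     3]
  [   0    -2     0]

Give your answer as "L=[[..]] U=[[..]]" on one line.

  r1 -= -2·r0 → [0,-2,1]
  r2 -= 0·r0 → [0,-2,0]
  r2 -= 1·r1 → [0,0,-1]

L=[[1,0,0],[-2,1,0],[0,1,1]] U=[[2,2,-1],[0,-2,1],[0,0,-1]]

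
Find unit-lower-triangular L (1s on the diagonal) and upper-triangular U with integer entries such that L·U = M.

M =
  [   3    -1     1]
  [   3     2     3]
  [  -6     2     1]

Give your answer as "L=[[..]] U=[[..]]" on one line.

  r1 -= 1·r0 → [0,3,2]
  r2 -= -2·r0 → [0,0,3]
  r2 -= 0·r1 → [0,0,3]

L=[[1,0,0],[1,1,0],[-2,0,1]] U=[[3,-1,1],[0,3,2],[0,0,3]]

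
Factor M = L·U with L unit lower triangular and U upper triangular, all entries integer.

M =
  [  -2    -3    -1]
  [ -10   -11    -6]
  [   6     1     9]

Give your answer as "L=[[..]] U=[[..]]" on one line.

L=[[1,0,0],[5,1,0],[-3,-2,1]] U=[[-2,-3,-1],[0,4,-1],[0,0,4]]

  row1 -= 5·row0 → [0,4,-1]
  row2 -= -3·row0 → [0,-8,6]
  row2 -= -2·row1 → [0,0,4]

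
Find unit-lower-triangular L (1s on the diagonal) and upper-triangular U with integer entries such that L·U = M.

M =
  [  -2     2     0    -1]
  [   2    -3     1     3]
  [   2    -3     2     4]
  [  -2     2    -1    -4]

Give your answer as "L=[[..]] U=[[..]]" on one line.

  r1 -= -1·r0 → [0,-1,1,2]
  r2 -= -1·r0 → [0,-1,2,3]
  r3 -= 1·r0 → [0,0,-1,-3]
  r2 -= 1·r1 → [0,0,1,1]
  r3 -= 0·r1 → [0,0,-1,-3]
  r3 -= -1·r2 → [0,0,0,-2]

L=[[1,0,0,0],[-1,1,0,0],[-1,1,1,0],[1,0,-1,1]] U=[[-2,2,0,-1],[0,-1,1,2],[0,0,1,1],[0,0,0,-2]]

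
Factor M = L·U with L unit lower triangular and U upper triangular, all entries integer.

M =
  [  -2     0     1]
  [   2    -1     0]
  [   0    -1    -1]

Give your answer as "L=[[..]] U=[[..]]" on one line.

L=[[1,0,0],[-1,1,0],[0,1,1]] U=[[-2,0,1],[0,-1,1],[0,0,-2]]

  R1 -= -1·R0 → [0,-1,1]
  R2 -= 0·R0 → [0,-1,-1]
  R2 -= 1·R1 → [0,0,-2]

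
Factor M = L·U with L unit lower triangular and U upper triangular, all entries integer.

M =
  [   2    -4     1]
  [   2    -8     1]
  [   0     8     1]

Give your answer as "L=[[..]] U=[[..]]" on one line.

  row1 -= 1·row0 → [0,-4,0]
  row2 -= 0·row0 → [0,8,1]
  row2 -= -2·row1 → [0,0,1]

L=[[1,0,0],[1,1,0],[0,-2,1]] U=[[2,-4,1],[0,-4,0],[0,0,1]]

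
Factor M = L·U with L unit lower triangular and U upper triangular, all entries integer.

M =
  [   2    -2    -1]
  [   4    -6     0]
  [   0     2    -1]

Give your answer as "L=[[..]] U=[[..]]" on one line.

  R1 -= 2·R0 → [0,-2,2]
  R2 -= 0·R0 → [0,2,-1]
  R2 -= -1·R1 → [0,0,1]

L=[[1,0,0],[2,1,0],[0,-1,1]] U=[[2,-2,-1],[0,-2,2],[0,0,1]]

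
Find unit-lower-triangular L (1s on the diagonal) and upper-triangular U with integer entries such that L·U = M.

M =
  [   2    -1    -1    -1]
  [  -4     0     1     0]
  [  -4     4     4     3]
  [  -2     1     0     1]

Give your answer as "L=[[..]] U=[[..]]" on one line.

  R1 -= -2·R0 → [0,-2,-1,-2]
  R2 -= -2·R0 → [0,2,2,1]
  R3 -= -1·R0 → [0,0,-1,0]
  R2 -= -1·R1 → [0,0,1,-1]
  R3 -= 0·R1 → [0,0,-1,0]
  R3 -= -1·R2 → [0,0,0,-1]

L=[[1,0,0,0],[-2,1,0,0],[-2,-1,1,0],[-1,0,-1,1]] U=[[2,-1,-1,-1],[0,-2,-1,-2],[0,0,1,-1],[0,0,0,-1]]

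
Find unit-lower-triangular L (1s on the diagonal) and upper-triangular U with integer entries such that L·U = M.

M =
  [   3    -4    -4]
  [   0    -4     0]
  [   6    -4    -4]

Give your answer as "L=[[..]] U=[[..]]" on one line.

L=[[1,0,0],[0,1,0],[2,-1,1]] U=[[3,-4,-4],[0,-4,0],[0,0,4]]

  R1 -= 0·R0 → [0,-4,0]
  R2 -= 2·R0 → [0,4,4]
  R2 -= -1·R1 → [0,0,4]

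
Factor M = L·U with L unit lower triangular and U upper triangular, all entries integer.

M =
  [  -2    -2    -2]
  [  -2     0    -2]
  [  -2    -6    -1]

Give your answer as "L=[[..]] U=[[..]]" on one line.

L=[[1,0,0],[1,1,0],[1,-2,1]] U=[[-2,-2,-2],[0,2,0],[0,0,1]]

  row1 -= 1·row0 → [0,2,0]
  row2 -= 1·row0 → [0,-4,1]
  row2 -= -2·row1 → [0,0,1]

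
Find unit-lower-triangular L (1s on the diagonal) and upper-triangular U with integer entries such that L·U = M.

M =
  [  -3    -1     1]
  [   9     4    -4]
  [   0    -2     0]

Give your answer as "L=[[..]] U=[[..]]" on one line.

  row1 -= -3·row0 → [0,1,-1]
  row2 -= 0·row0 → [0,-2,0]
  row2 -= -2·row1 → [0,0,-2]

L=[[1,0,0],[-3,1,0],[0,-2,1]] U=[[-3,-1,1],[0,1,-1],[0,0,-2]]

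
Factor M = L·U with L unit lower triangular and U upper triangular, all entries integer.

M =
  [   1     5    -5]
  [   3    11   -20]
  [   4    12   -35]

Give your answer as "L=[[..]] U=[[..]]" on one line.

L=[[1,0,0],[3,1,0],[4,2,1]] U=[[1,5,-5],[0,-4,-5],[0,0,-5]]

  R1 -= 3·R0 → [0,-4,-5]
  R2 -= 4·R0 → [0,-8,-15]
  R2 -= 2·R1 → [0,0,-5]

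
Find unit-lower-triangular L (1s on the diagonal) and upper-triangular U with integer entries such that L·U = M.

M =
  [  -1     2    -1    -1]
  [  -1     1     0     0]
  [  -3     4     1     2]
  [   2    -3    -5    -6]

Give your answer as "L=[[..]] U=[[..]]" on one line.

  r1 -= 1·r0 → [0,-1,1,1]
  r2 -= 3·r0 → [0,-2,4,5]
  r3 -= -2·r0 → [0,1,-7,-8]
  r2 -= 2·r1 → [0,0,2,3]
  r3 -= -1·r1 → [0,0,-6,-7]
  r3 -= -3·r2 → [0,0,0,2]

L=[[1,0,0,0],[1,1,0,0],[3,2,1,0],[-2,-1,-3,1]] U=[[-1,2,-1,-1],[0,-1,1,1],[0,0,2,3],[0,0,0,2]]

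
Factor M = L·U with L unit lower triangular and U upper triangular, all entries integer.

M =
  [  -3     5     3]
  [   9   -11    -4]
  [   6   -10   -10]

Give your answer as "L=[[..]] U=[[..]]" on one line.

  r1 -= -3·r0 → [0,4,5]
  r2 -= -2·r0 → [0,0,-4]
  r2 -= 0·r1 → [0,0,-4]

L=[[1,0,0],[-3,1,0],[-2,0,1]] U=[[-3,5,3],[0,4,5],[0,0,-4]]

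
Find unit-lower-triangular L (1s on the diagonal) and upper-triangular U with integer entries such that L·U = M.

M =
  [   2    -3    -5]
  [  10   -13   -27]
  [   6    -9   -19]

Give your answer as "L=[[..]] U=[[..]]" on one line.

L=[[1,0,0],[5,1,0],[3,0,1]] U=[[2,-3,-5],[0,2,-2],[0,0,-4]]

  r1 -= 5·r0 → [0,2,-2]
  r2 -= 3·r0 → [0,0,-4]
  r2 -= 0·r1 → [0,0,-4]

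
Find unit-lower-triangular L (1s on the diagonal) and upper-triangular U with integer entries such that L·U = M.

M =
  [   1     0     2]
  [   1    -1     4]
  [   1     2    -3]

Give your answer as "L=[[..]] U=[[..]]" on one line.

L=[[1,0,0],[1,1,0],[1,-2,1]] U=[[1,0,2],[0,-1,2],[0,0,-1]]

  r1 -= 1·r0 → [0,-1,2]
  r2 -= 1·r0 → [0,2,-5]
  r2 -= -2·r1 → [0,0,-1]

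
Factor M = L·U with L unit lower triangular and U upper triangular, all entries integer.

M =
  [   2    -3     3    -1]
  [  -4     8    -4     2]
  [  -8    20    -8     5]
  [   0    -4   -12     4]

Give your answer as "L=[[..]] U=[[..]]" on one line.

L=[[1,0,0,0],[-2,1,0,0],[-4,4,1,0],[0,-2,2,1]] U=[[2,-3,3,-1],[0,2,2,0],[0,0,-4,1],[0,0,0,2]]

  row1 -= -2·row0 → [0,2,2,0]
  row2 -= -4·row0 → [0,8,4,1]
  row3 -= 0·row0 → [0,-4,-12,4]
  row2 -= 4·row1 → [0,0,-4,1]
  row3 -= -2·row1 → [0,0,-8,4]
  row3 -= 2·row2 → [0,0,0,2]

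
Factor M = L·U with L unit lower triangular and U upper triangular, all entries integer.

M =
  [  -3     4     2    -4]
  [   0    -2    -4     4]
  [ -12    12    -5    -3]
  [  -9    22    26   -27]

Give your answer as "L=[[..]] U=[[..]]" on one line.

  r1 -= 0·r0 → [0,-2,-4,4]
  r2 -= 4·r0 → [0,-4,-13,13]
  r3 -= 3·r0 → [0,10,20,-15]
  r2 -= 2·r1 → [0,0,-5,5]
  r3 -= -5·r1 → [0,0,0,5]
  r3 -= 0·r2 → [0,0,0,5]

L=[[1,0,0,0],[0,1,0,0],[4,2,1,0],[3,-5,0,1]] U=[[-3,4,2,-4],[0,-2,-4,4],[0,0,-5,5],[0,0,0,5]]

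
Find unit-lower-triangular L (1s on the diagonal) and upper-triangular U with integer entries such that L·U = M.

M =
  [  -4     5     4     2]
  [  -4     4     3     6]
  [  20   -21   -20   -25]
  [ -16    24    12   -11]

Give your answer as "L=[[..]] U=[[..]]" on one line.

  row1 -= 1·row0 → [0,-1,-1,4]
  row2 -= -5·row0 → [0,4,0,-15]
  row3 -= 4·row0 → [0,4,-4,-19]
  row2 -= -4·row1 → [0,0,-4,1]
  row3 -= -4·row1 → [0,0,-8,-3]
  row3 -= 2·row2 → [0,0,0,-5]

L=[[1,0,0,0],[1,1,0,0],[-5,-4,1,0],[4,-4,2,1]] U=[[-4,5,4,2],[0,-1,-1,4],[0,0,-4,1],[0,0,0,-5]]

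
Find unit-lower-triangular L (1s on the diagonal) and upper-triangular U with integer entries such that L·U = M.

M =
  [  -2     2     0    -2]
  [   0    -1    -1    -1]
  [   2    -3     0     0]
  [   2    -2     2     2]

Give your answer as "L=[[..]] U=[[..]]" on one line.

  row1 -= 0·row0 → [0,-1,-1,-1]
  row2 -= -1·row0 → [0,-1,0,-2]
  row3 -= -1·row0 → [0,0,2,0]
  row2 -= 1·row1 → [0,0,1,-1]
  row3 -= 0·row1 → [0,0,2,0]
  row3 -= 2·row2 → [0,0,0,2]

L=[[1,0,0,0],[0,1,0,0],[-1,1,1,0],[-1,0,2,1]] U=[[-2,2,0,-2],[0,-1,-1,-1],[0,0,1,-1],[0,0,0,2]]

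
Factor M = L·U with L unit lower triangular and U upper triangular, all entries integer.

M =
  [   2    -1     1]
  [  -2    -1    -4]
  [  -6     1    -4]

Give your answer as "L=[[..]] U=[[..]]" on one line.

  row1 -= -1·row0 → [0,-2,-3]
  row2 -= -3·row0 → [0,-2,-1]
  row2 -= 1·row1 → [0,0,2]

L=[[1,0,0],[-1,1,0],[-3,1,1]] U=[[2,-1,1],[0,-2,-3],[0,0,2]]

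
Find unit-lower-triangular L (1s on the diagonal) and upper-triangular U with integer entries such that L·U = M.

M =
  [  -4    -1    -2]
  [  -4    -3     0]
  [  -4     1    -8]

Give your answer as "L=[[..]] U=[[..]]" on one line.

L=[[1,0,0],[1,1,0],[1,-1,1]] U=[[-4,-1,-2],[0,-2,2],[0,0,-4]]

  r1 -= 1·r0 → [0,-2,2]
  r2 -= 1·r0 → [0,2,-6]
  r2 -= -1·r1 → [0,0,-4]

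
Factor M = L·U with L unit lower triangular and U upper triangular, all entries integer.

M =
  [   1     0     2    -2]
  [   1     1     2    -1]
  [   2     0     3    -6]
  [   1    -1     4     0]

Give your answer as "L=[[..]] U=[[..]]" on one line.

L=[[1,0,0,0],[1,1,0,0],[2,0,1,0],[1,-1,-2,1]] U=[[1,0,2,-2],[0,1,0,1],[0,0,-1,-2],[0,0,0,-1]]

  row1 -= 1·row0 → [0,1,0,1]
  row2 -= 2·row0 → [0,0,-1,-2]
  row3 -= 1·row0 → [0,-1,2,2]
  row2 -= 0·row1 → [0,0,-1,-2]
  row3 -= -1·row1 → [0,0,2,3]
  row3 -= -2·row2 → [0,0,0,-1]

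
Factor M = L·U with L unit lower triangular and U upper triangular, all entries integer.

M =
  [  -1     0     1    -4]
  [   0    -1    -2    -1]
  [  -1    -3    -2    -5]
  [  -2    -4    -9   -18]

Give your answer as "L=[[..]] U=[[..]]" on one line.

L=[[1,0,0,0],[0,1,0,0],[1,3,1,0],[2,4,-1,1]] U=[[-1,0,1,-4],[0,-1,-2,-1],[0,0,3,2],[0,0,0,-4]]

  row1 -= 0·row0 → [0,-1,-2,-1]
  row2 -= 1·row0 → [0,-3,-3,-1]
  row3 -= 2·row0 → [0,-4,-11,-10]
  row2 -= 3·row1 → [0,0,3,2]
  row3 -= 4·row1 → [0,0,-3,-6]
  row3 -= -1·row2 → [0,0,0,-4]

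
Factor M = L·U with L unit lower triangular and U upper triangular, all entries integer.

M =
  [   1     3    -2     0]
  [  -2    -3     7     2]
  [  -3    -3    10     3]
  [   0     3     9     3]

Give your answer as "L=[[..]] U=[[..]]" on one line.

  r1 -= -2·r0 → [0,3,3,2]
  r2 -= -3·r0 → [0,6,4,3]
  r3 -= 0·r0 → [0,3,9,3]
  r2 -= 2·r1 → [0,0,-2,-1]
  r3 -= 1·r1 → [0,0,6,1]
  r3 -= -3·r2 → [0,0,0,-2]

L=[[1,0,0,0],[-2,1,0,0],[-3,2,1,0],[0,1,-3,1]] U=[[1,3,-2,0],[0,3,3,2],[0,0,-2,-1],[0,0,0,-2]]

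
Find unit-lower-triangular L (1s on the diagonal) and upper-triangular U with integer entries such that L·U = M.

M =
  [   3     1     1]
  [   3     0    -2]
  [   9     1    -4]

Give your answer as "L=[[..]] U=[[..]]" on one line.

  row1 -= 1·row0 → [0,-1,-3]
  row2 -= 3·row0 → [0,-2,-7]
  row2 -= 2·row1 → [0,0,-1]

L=[[1,0,0],[1,1,0],[3,2,1]] U=[[3,1,1],[0,-1,-3],[0,0,-1]]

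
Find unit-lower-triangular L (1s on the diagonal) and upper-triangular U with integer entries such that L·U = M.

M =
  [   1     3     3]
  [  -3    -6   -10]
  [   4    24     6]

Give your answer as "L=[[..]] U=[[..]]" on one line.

  row1 -= -3·row0 → [0,3,-1]
  row2 -= 4·row0 → [0,12,-6]
  row2 -= 4·row1 → [0,0,-2]

L=[[1,0,0],[-3,1,0],[4,4,1]] U=[[1,3,3],[0,3,-1],[0,0,-2]]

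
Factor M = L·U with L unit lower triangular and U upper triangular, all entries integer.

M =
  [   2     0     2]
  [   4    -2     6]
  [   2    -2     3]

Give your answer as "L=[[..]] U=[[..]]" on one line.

L=[[1,0,0],[2,1,0],[1,1,1]] U=[[2,0,2],[0,-2,2],[0,0,-1]]

  r1 -= 2·r0 → [0,-2,2]
  r2 -= 1·r0 → [0,-2,1]
  r2 -= 1·r1 → [0,0,-1]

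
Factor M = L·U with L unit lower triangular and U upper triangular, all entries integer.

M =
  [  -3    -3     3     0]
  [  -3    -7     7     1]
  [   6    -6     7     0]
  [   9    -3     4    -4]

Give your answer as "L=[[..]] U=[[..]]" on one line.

L=[[1,0,0,0],[1,1,0,0],[-2,3,1,0],[-3,3,1,1]] U=[[-3,-3,3,0],[0,-4,4,1],[0,0,1,-3],[0,0,0,-4]]

  row1 -= 1·row0 → [0,-4,4,1]
  row2 -= -2·row0 → [0,-12,13,0]
  row3 -= -3·row0 → [0,-12,13,-4]
  row2 -= 3·row1 → [0,0,1,-3]
  row3 -= 3·row1 → [0,0,1,-7]
  row3 -= 1·row2 → [0,0,0,-4]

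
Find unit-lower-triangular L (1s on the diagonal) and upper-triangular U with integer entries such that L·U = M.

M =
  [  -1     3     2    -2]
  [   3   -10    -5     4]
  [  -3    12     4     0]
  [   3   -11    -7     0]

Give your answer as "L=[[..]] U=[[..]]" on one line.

  r1 -= -3·r0 → [0,-1,1,-2]
  r2 -= 3·r0 → [0,3,-2,6]
  r3 -= -3·r0 → [0,-2,-1,-6]
  r2 -= -3·r1 → [0,0,1,0]
  r3 -= 2·r1 → [0,0,-3,-2]
  r3 -= -3·r2 → [0,0,0,-2]

L=[[1,0,0,0],[-3,1,0,0],[3,-3,1,0],[-3,2,-3,1]] U=[[-1,3,2,-2],[0,-1,1,-2],[0,0,1,0],[0,0,0,-2]]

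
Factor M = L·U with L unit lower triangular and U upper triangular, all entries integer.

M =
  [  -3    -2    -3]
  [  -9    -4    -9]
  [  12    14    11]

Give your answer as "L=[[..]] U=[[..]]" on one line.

L=[[1,0,0],[3,1,0],[-4,3,1]] U=[[-3,-2,-3],[0,2,0],[0,0,-1]]

  row1 -= 3·row0 → [0,2,0]
  row2 -= -4·row0 → [0,6,-1]
  row2 -= 3·row1 → [0,0,-1]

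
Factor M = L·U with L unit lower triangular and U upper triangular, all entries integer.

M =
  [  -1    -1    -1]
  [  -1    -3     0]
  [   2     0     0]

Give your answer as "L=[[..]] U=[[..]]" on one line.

  r1 -= 1·r0 → [0,-2,1]
  r2 -= -2·r0 → [0,-2,-2]
  r2 -= 1·r1 → [0,0,-3]

L=[[1,0,0],[1,1,0],[-2,1,1]] U=[[-1,-1,-1],[0,-2,1],[0,0,-3]]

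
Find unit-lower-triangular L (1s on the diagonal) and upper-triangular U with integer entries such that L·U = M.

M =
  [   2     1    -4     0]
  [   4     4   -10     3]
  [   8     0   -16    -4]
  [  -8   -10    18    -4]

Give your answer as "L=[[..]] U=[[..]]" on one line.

L=[[1,0,0,0],[2,1,0,0],[4,-2,1,0],[-4,-3,1,1]] U=[[2,1,-4,0],[0,2,-2,3],[0,0,-4,2],[0,0,0,3]]

  R1 -= 2·R0 → [0,2,-2,3]
  R2 -= 4·R0 → [0,-4,0,-4]
  R3 -= -4·R0 → [0,-6,2,-4]
  R2 -= -2·R1 → [0,0,-4,2]
  R3 -= -3·R1 → [0,0,-4,5]
  R3 -= 1·R2 → [0,0,0,3]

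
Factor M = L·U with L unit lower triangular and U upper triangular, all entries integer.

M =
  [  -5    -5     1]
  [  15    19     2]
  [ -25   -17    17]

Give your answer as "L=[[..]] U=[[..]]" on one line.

L=[[1,0,0],[-3,1,0],[5,2,1]] U=[[-5,-5,1],[0,4,5],[0,0,2]]

  R1 -= -3·R0 → [0,4,5]
  R2 -= 5·R0 → [0,8,12]
  R2 -= 2·R1 → [0,0,2]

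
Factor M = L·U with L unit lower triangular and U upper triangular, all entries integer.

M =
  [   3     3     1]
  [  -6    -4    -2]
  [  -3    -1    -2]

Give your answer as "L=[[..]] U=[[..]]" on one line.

L=[[1,0,0],[-2,1,0],[-1,1,1]] U=[[3,3,1],[0,2,0],[0,0,-1]]

  R1 -= -2·R0 → [0,2,0]
  R2 -= -1·R0 → [0,2,-1]
  R2 -= 1·R1 → [0,0,-1]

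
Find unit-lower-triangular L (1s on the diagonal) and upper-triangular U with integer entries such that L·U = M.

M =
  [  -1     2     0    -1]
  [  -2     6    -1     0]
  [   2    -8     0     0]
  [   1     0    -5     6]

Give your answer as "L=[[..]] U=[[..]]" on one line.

  row1 -= 2·row0 → [0,2,-1,2]
  row2 -= -2·row0 → [0,-4,0,-2]
  row3 -= -1·row0 → [0,2,-5,5]
  row2 -= -2·row1 → [0,0,-2,2]
  row3 -= 1·row1 → [0,0,-4,3]
  row3 -= 2·row2 → [0,0,0,-1]

L=[[1,0,0,0],[2,1,0,0],[-2,-2,1,0],[-1,1,2,1]] U=[[-1,2,0,-1],[0,2,-1,2],[0,0,-2,2],[0,0,0,-1]]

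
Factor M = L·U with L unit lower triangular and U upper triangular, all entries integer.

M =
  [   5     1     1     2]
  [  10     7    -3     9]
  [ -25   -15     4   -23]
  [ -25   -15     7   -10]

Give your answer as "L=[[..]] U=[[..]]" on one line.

L=[[1,0,0,0],[2,1,0,0],[-5,-2,1,0],[-5,-2,-2,1]] U=[[5,1,1,2],[0,5,-5,5],[0,0,-1,-3],[0,0,0,4]]

  row1 -= 2·row0 → [0,5,-5,5]
  row2 -= -5·row0 → [0,-10,9,-13]
  row3 -= -5·row0 → [0,-10,12,0]
  row2 -= -2·row1 → [0,0,-1,-3]
  row3 -= -2·row1 → [0,0,2,10]
  row3 -= -2·row2 → [0,0,0,4]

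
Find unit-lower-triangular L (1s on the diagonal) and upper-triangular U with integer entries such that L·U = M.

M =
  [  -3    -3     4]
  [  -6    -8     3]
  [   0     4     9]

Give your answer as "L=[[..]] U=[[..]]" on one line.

L=[[1,0,0],[2,1,0],[0,-2,1]] U=[[-3,-3,4],[0,-2,-5],[0,0,-1]]

  row1 -= 2·row0 → [0,-2,-5]
  row2 -= 0·row0 → [0,4,9]
  row2 -= -2·row1 → [0,0,-1]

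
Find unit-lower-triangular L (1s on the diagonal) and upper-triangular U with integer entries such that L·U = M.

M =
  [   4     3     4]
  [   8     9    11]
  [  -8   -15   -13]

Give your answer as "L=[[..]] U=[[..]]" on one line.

L=[[1,0,0],[2,1,0],[-2,-3,1]] U=[[4,3,4],[0,3,3],[0,0,4]]

  r1 -= 2·r0 → [0,3,3]
  r2 -= -2·r0 → [0,-9,-5]
  r2 -= -3·r1 → [0,0,4]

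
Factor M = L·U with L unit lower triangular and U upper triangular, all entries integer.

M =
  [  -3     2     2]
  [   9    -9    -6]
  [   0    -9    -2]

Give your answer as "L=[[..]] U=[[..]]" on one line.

  row1 -= -3·row0 → [0,-3,0]
  row2 -= 0·row0 → [0,-9,-2]
  row2 -= 3·row1 → [0,0,-2]

L=[[1,0,0],[-3,1,0],[0,3,1]] U=[[-3,2,2],[0,-3,0],[0,0,-2]]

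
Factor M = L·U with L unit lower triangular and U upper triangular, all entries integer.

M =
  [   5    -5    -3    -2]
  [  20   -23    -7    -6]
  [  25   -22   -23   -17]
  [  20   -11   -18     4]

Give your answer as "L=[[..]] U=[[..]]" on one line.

  row1 -= 4·row0 → [0,-3,5,2]
  row2 -= 5·row0 → [0,3,-8,-7]
  row3 -= 4·row0 → [0,9,-6,12]
  row2 -= -1·row1 → [0,0,-3,-5]
  row3 -= -3·row1 → [0,0,9,18]
  row3 -= -3·row2 → [0,0,0,3]

L=[[1,0,0,0],[4,1,0,0],[5,-1,1,0],[4,-3,-3,1]] U=[[5,-5,-3,-2],[0,-3,5,2],[0,0,-3,-5],[0,0,0,3]]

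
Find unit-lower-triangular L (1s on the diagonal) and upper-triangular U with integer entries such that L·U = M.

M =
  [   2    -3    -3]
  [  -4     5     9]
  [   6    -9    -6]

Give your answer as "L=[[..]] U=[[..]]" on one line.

L=[[1,0,0],[-2,1,0],[3,0,1]] U=[[2,-3,-3],[0,-1,3],[0,0,3]]

  r1 -= -2·r0 → [0,-1,3]
  r2 -= 3·r0 → [0,0,3]
  r2 -= 0·r1 → [0,0,3]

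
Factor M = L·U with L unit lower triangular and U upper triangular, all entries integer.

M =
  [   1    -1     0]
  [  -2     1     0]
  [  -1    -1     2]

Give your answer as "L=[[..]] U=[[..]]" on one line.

  row1 -= -2·row0 → [0,-1,0]
  row2 -= -1·row0 → [0,-2,2]
  row2 -= 2·row1 → [0,0,2]

L=[[1,0,0],[-2,1,0],[-1,2,1]] U=[[1,-1,0],[0,-1,0],[0,0,2]]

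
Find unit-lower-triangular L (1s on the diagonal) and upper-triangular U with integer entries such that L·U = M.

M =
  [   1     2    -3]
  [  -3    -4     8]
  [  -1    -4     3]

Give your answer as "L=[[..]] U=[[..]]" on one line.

  R1 -= -3·R0 → [0,2,-1]
  R2 -= -1·R0 → [0,-2,0]
  R2 -= -1·R1 → [0,0,-1]

L=[[1,0,0],[-3,1,0],[-1,-1,1]] U=[[1,2,-3],[0,2,-1],[0,0,-1]]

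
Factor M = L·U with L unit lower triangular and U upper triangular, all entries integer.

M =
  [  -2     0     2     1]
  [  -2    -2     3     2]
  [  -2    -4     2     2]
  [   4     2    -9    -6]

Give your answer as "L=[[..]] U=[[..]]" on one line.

L=[[1,0,0,0],[1,1,0,0],[1,2,1,0],[-2,-1,2,1]] U=[[-2,0,2,1],[0,-2,1,1],[0,0,-2,-1],[0,0,0,-1]]

  row1 -= 1·row0 → [0,-2,1,1]
  row2 -= 1·row0 → [0,-4,0,1]
  row3 -= -2·row0 → [0,2,-5,-4]
  row2 -= 2·row1 → [0,0,-2,-1]
  row3 -= -1·row1 → [0,0,-4,-3]
  row3 -= 2·row2 → [0,0,0,-1]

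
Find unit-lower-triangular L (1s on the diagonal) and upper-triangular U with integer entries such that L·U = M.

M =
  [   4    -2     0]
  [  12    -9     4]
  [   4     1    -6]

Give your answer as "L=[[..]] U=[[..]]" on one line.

  row1 -= 3·row0 → [0,-3,4]
  row2 -= 1·row0 → [0,3,-6]
  row2 -= -1·row1 → [0,0,-2]

L=[[1,0,0],[3,1,0],[1,-1,1]] U=[[4,-2,0],[0,-3,4],[0,0,-2]]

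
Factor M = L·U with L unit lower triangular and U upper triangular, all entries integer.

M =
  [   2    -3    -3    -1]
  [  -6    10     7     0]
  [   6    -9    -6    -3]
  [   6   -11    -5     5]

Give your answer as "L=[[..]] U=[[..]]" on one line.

  row1 -= -3·row0 → [0,1,-2,-3]
  row2 -= 3·row0 → [0,0,3,0]
  row3 -= 3·row0 → [0,-2,4,8]
  row2 -= 0·row1 → [0,0,3,0]
  row3 -= -2·row1 → [0,0,0,2]
  row3 -= 0·row2 → [0,0,0,2]

L=[[1,0,0,0],[-3,1,0,0],[3,0,1,0],[3,-2,0,1]] U=[[2,-3,-3,-1],[0,1,-2,-3],[0,0,3,0],[0,0,0,2]]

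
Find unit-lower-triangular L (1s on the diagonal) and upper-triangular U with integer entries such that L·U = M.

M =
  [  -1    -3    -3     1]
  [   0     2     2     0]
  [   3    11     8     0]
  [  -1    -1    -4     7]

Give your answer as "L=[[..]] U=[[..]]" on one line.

L=[[1,0,0,0],[0,1,0,0],[-3,1,1,0],[1,1,1,1]] U=[[-1,-3,-3,1],[0,2,2,0],[0,0,-3,3],[0,0,0,3]]

  row1 -= 0·row0 → [0,2,2,0]
  row2 -= -3·row0 → [0,2,-1,3]
  row3 -= 1·row0 → [0,2,-1,6]
  row2 -= 1·row1 → [0,0,-3,3]
  row3 -= 1·row1 → [0,0,-3,6]
  row3 -= 1·row2 → [0,0,0,3]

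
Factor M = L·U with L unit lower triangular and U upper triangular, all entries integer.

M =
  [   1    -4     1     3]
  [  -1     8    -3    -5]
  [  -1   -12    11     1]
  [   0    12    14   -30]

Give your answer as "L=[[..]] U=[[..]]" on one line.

  row1 -= -1·row0 → [0,4,-2,-2]
  row2 -= -1·row0 → [0,-16,12,4]
  row3 -= 0·row0 → [0,12,14,-30]
  row2 -= -4·row1 → [0,0,4,-4]
  row3 -= 3·row1 → [0,0,20,-24]
  row3 -= 5·row2 → [0,0,0,-4]

L=[[1,0,0,0],[-1,1,0,0],[-1,-4,1,0],[0,3,5,1]] U=[[1,-4,1,3],[0,4,-2,-2],[0,0,4,-4],[0,0,0,-4]]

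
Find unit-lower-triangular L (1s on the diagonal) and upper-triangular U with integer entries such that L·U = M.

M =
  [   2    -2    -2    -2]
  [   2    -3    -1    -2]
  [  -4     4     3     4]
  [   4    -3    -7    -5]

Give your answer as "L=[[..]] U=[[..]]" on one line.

  r1 -= 1·r0 → [0,-1,1,0]
  r2 -= -2·r0 → [0,0,-1,0]
  r3 -= 2·r0 → [0,1,-3,-1]
  r2 -= 0·r1 → [0,0,-1,0]
  r3 -= -1·r1 → [0,0,-2,-1]
  r3 -= 2·r2 → [0,0,0,-1]

L=[[1,0,0,0],[1,1,0,0],[-2,0,1,0],[2,-1,2,1]] U=[[2,-2,-2,-2],[0,-1,1,0],[0,0,-1,0],[0,0,0,-1]]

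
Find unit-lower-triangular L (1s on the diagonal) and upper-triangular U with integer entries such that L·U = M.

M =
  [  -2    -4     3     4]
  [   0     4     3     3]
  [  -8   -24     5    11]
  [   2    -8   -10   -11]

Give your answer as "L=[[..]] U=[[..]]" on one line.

L=[[1,0,0,0],[0,1,0,0],[4,-2,1,0],[-1,-3,-2,1]] U=[[-2,-4,3,4],[0,4,3,3],[0,0,-1,1],[0,0,0,4]]

  row1 -= 0·row0 → [0,4,3,3]
  row2 -= 4·row0 → [0,-8,-7,-5]
  row3 -= -1·row0 → [0,-12,-7,-7]
  row2 -= -2·row1 → [0,0,-1,1]
  row3 -= -3·row1 → [0,0,2,2]
  row3 -= -2·row2 → [0,0,0,4]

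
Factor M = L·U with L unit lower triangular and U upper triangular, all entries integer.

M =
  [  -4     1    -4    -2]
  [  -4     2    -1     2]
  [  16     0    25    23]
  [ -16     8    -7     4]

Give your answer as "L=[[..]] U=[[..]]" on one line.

  r1 -= 1·r0 → [0,1,3,4]
  r2 -= -4·r0 → [0,4,9,15]
  r3 -= 4·r0 → [0,4,9,12]
  r2 -= 4·r1 → [0,0,-3,-1]
  r3 -= 4·r1 → [0,0,-3,-4]
  r3 -= 1·r2 → [0,0,0,-3]

L=[[1,0,0,0],[1,1,0,0],[-4,4,1,0],[4,4,1,1]] U=[[-4,1,-4,-2],[0,1,3,4],[0,0,-3,-1],[0,0,0,-3]]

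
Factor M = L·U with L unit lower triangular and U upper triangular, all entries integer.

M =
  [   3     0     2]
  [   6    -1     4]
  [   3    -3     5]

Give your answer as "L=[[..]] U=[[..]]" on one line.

L=[[1,0,0],[2,1,0],[1,3,1]] U=[[3,0,2],[0,-1,0],[0,0,3]]

  R1 -= 2·R0 → [0,-1,0]
  R2 -= 1·R0 → [0,-3,3]
  R2 -= 3·R1 → [0,0,3]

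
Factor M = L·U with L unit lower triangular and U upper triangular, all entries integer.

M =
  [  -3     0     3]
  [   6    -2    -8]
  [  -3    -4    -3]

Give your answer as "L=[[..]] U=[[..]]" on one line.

  row1 -= -2·row0 → [0,-2,-2]
  row2 -= 1·row0 → [0,-4,-6]
  row2 -= 2·row1 → [0,0,-2]

L=[[1,0,0],[-2,1,0],[1,2,1]] U=[[-3,0,3],[0,-2,-2],[0,0,-2]]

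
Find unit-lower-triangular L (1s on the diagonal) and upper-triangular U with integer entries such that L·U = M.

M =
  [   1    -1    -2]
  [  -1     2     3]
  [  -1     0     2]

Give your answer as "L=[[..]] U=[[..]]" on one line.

  row1 -= -1·row0 → [0,1,1]
  row2 -= -1·row0 → [0,-1,0]
  row2 -= -1·row1 → [0,0,1]

L=[[1,0,0],[-1,1,0],[-1,-1,1]] U=[[1,-1,-2],[0,1,1],[0,0,1]]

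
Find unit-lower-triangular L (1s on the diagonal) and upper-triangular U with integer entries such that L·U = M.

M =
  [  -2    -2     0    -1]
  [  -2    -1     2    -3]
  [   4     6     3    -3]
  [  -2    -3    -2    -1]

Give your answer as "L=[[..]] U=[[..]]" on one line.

L=[[1,0,0,0],[1,1,0,0],[-2,2,1,0],[1,-1,0,1]] U=[[-2,-2,0,-1],[0,1,2,-2],[0,0,-1,-1],[0,0,0,-2]]

  r1 -= 1·r0 → [0,1,2,-2]
  r2 -= -2·r0 → [0,2,3,-5]
  r3 -= 1·r0 → [0,-1,-2,0]
  r2 -= 2·r1 → [0,0,-1,-1]
  r3 -= -1·r1 → [0,0,0,-2]
  r3 -= 0·r2 → [0,0,0,-2]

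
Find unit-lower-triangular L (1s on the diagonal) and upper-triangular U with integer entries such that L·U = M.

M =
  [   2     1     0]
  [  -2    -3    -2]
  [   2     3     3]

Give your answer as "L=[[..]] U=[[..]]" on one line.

  r1 -= -1·r0 → [0,-2,-2]
  r2 -= 1·r0 → [0,2,3]
  r2 -= -1·r1 → [0,0,1]

L=[[1,0,0],[-1,1,0],[1,-1,1]] U=[[2,1,0],[0,-2,-2],[0,0,1]]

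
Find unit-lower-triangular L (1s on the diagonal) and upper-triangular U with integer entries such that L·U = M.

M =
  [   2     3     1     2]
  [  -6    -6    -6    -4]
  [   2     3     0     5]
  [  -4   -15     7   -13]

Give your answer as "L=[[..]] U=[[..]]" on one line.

L=[[1,0,0,0],[-3,1,0,0],[1,0,1,0],[-2,-3,0,1]] U=[[2,3,1,2],[0,3,-3,2],[0,0,-1,3],[0,0,0,-3]]

  r1 -= -3·r0 → [0,3,-3,2]
  r2 -= 1·r0 → [0,0,-1,3]
  r3 -= -2·r0 → [0,-9,9,-9]
  r2 -= 0·r1 → [0,0,-1,3]
  r3 -= -3·r1 → [0,0,0,-3]
  r3 -= 0·r2 → [0,0,0,-3]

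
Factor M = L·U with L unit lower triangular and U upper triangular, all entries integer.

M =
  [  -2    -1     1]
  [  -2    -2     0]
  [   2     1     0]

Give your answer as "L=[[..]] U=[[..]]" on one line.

L=[[1,0,0],[1,1,0],[-1,0,1]] U=[[-2,-1,1],[0,-1,-1],[0,0,1]]

  row1 -= 1·row0 → [0,-1,-1]
  row2 -= -1·row0 → [0,0,1]
  row2 -= 0·row1 → [0,0,1]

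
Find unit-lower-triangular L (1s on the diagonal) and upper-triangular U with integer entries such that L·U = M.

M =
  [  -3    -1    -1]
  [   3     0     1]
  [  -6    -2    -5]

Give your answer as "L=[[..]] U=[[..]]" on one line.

L=[[1,0,0],[-1,1,0],[2,0,1]] U=[[-3,-1,-1],[0,-1,0],[0,0,-3]]

  row1 -= -1·row0 → [0,-1,0]
  row2 -= 2·row0 → [0,0,-3]
  row2 -= 0·row1 → [0,0,-3]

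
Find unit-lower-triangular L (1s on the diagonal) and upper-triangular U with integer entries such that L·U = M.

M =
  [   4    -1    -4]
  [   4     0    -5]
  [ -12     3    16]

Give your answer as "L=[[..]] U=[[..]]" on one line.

  R1 -= 1·R0 → [0,1,-1]
  R2 -= -3·R0 → [0,0,4]
  R2 -= 0·R1 → [0,0,4]

L=[[1,0,0],[1,1,0],[-3,0,1]] U=[[4,-1,-4],[0,1,-1],[0,0,4]]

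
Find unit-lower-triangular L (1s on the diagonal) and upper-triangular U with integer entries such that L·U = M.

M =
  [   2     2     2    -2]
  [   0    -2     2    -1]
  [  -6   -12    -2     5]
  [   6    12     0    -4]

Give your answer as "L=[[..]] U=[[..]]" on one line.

  r1 -= 0·r0 → [0,-2,2,-1]
  r2 -= -3·r0 → [0,-6,4,-1]
  r3 -= 3·r0 → [0,6,-6,2]
  r2 -= 3·r1 → [0,0,-2,2]
  r3 -= -3·r1 → [0,0,0,-1]
  r3 -= 0·r2 → [0,0,0,-1]

L=[[1,0,0,0],[0,1,0,0],[-3,3,1,0],[3,-3,0,1]] U=[[2,2,2,-2],[0,-2,2,-1],[0,0,-2,2],[0,0,0,-1]]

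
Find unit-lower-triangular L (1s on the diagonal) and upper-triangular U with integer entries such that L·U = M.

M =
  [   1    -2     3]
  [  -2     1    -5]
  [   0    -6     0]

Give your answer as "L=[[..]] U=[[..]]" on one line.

  R1 -= -2·R0 → [0,-3,1]
  R2 -= 0·R0 → [0,-6,0]
  R2 -= 2·R1 → [0,0,-2]

L=[[1,0,0],[-2,1,0],[0,2,1]] U=[[1,-2,3],[0,-3,1],[0,0,-2]]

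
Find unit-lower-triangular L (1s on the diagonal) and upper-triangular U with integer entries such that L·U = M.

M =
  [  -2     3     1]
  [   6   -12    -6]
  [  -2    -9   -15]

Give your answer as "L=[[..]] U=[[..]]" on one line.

  r1 -= -3·r0 → [0,-3,-3]
  r2 -= 1·r0 → [0,-12,-16]
  r2 -= 4·r1 → [0,0,-4]

L=[[1,0,0],[-3,1,0],[1,4,1]] U=[[-2,3,1],[0,-3,-3],[0,0,-4]]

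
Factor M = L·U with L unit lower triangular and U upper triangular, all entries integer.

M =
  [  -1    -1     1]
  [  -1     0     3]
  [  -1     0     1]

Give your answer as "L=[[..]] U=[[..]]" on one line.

L=[[1,0,0],[1,1,0],[1,1,1]] U=[[-1,-1,1],[0,1,2],[0,0,-2]]

  r1 -= 1·r0 → [0,1,2]
  r2 -= 1·r0 → [0,1,0]
  r2 -= 1·r1 → [0,0,-2]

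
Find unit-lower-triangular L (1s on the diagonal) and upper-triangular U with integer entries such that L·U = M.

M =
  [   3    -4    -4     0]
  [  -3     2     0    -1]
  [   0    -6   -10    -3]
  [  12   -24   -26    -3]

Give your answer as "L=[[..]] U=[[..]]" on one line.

L=[[1,0,0,0],[-1,1,0,0],[0,3,1,0],[4,4,3,1]] U=[[3,-4,-4,0],[0,-2,-4,-1],[0,0,2,0],[0,0,0,1]]

  r1 -= -1·r0 → [0,-2,-4,-1]
  r2 -= 0·r0 → [0,-6,-10,-3]
  r3 -= 4·r0 → [0,-8,-10,-3]
  r2 -= 3·r1 → [0,0,2,0]
  r3 -= 4·r1 → [0,0,6,1]
  r3 -= 3·r2 → [0,0,0,1]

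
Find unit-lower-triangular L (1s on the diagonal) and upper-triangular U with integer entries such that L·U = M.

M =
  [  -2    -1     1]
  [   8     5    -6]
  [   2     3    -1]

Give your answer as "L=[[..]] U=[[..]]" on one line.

L=[[1,0,0],[-4,1,0],[-1,2,1]] U=[[-2,-1,1],[0,1,-2],[0,0,4]]

  r1 -= -4·r0 → [0,1,-2]
  r2 -= -1·r0 → [0,2,0]
  r2 -= 2·r1 → [0,0,4]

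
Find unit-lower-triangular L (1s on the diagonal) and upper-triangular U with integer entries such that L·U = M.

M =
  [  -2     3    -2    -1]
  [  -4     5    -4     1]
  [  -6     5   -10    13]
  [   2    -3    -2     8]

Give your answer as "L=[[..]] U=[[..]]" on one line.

L=[[1,0,0,0],[2,1,0,0],[3,4,1,0],[-1,0,1,1]] U=[[-2,3,-2,-1],[0,-1,0,3],[0,0,-4,4],[0,0,0,3]]

  row1 -= 2·row0 → [0,-1,0,3]
  row2 -= 3·row0 → [0,-4,-4,16]
  row3 -= -1·row0 → [0,0,-4,7]
  row2 -= 4·row1 → [0,0,-4,4]
  row3 -= 0·row1 → [0,0,-4,7]
  row3 -= 1·row2 → [0,0,0,3]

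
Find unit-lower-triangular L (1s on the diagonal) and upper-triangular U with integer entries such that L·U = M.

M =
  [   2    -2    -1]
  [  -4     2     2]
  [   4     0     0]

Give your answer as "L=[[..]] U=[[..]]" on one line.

L=[[1,0,0],[-2,1,0],[2,-2,1]] U=[[2,-2,-1],[0,-2,0],[0,0,2]]

  row1 -= -2·row0 → [0,-2,0]
  row2 -= 2·row0 → [0,4,2]
  row2 -= -2·row1 → [0,0,2]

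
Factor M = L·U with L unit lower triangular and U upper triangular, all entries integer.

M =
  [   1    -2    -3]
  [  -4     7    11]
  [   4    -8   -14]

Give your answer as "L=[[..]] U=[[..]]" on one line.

  row1 -= -4·row0 → [0,-1,-1]
  row2 -= 4·row0 → [0,0,-2]
  row2 -= 0·row1 → [0,0,-2]

L=[[1,0,0],[-4,1,0],[4,0,1]] U=[[1,-2,-3],[0,-1,-1],[0,0,-2]]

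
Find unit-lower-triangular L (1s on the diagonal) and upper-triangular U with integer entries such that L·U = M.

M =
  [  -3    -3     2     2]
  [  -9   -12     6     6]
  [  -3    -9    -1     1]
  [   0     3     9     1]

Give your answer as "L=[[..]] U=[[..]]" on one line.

  R1 -= 3·R0 → [0,-3,0,0]
  R2 -= 1·R0 → [0,-6,-3,-1]
  R3 -= 0·R0 → [0,3,9,1]
  R2 -= 2·R1 → [0,0,-3,-1]
  R3 -= -1·R1 → [0,0,9,1]
  R3 -= -3·R2 → [0,0,0,-2]

L=[[1,0,0,0],[3,1,0,0],[1,2,1,0],[0,-1,-3,1]] U=[[-3,-3,2,2],[0,-3,0,0],[0,0,-3,-1],[0,0,0,-2]]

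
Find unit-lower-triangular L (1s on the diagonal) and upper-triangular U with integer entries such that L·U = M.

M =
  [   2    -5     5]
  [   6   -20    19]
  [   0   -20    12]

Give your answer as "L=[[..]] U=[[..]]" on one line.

  R1 -= 3·R0 → [0,-5,4]
  R2 -= 0·R0 → [0,-20,12]
  R2 -= 4·R1 → [0,0,-4]

L=[[1,0,0],[3,1,0],[0,4,1]] U=[[2,-5,5],[0,-5,4],[0,0,-4]]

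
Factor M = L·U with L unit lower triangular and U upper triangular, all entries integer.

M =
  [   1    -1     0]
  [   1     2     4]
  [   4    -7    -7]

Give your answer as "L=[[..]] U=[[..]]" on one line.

  R1 -= 1·R0 → [0,3,4]
  R2 -= 4·R0 → [0,-3,-7]
  R2 -= -1·R1 → [0,0,-3]

L=[[1,0,0],[1,1,0],[4,-1,1]] U=[[1,-1,0],[0,3,4],[0,0,-3]]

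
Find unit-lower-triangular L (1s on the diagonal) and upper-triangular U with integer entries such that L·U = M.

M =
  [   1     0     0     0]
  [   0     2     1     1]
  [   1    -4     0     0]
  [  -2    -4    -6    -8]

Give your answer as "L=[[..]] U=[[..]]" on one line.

  r1 -= 0·r0 → [0,2,1,1]
  r2 -= 1·r0 → [0,-4,0,0]
  r3 -= -2·r0 → [0,-4,-6,-8]
  r2 -= -2·r1 → [0,0,2,2]
  r3 -= -2·r1 → [0,0,-4,-6]
  r3 -= -2·r2 → [0,0,0,-2]

L=[[1,0,0,0],[0,1,0,0],[1,-2,1,0],[-2,-2,-2,1]] U=[[1,0,0,0],[0,2,1,1],[0,0,2,2],[0,0,0,-2]]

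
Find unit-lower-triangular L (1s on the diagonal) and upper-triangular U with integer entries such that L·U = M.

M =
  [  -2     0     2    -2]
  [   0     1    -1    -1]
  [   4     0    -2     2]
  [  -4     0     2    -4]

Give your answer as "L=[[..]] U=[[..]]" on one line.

L=[[1,0,0,0],[0,1,0,0],[-2,0,1,0],[2,0,-1,1]] U=[[-2,0,2,-2],[0,1,-1,-1],[0,0,2,-2],[0,0,0,-2]]

  R1 -= 0·R0 → [0,1,-1,-1]
  R2 -= -2·R0 → [0,0,2,-2]
  R3 -= 2·R0 → [0,0,-2,0]
  R2 -= 0·R1 → [0,0,2,-2]
  R3 -= 0·R1 → [0,0,-2,0]
  R3 -= -1·R2 → [0,0,0,-2]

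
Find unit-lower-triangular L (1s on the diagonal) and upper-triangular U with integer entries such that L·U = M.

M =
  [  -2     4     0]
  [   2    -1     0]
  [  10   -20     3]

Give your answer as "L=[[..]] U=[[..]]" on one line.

  r1 -= -1·r0 → [0,3,0]
  r2 -= -5·r0 → [0,0,3]
  r2 -= 0·r1 → [0,0,3]

L=[[1,0,0],[-1,1,0],[-5,0,1]] U=[[-2,4,0],[0,3,0],[0,0,3]]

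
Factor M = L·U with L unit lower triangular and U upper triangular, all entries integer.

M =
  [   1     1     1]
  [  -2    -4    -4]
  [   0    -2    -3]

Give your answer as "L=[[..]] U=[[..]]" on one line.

  r1 -= -2·r0 → [0,-2,-2]
  r2 -= 0·r0 → [0,-2,-3]
  r2 -= 1·r1 → [0,0,-1]

L=[[1,0,0],[-2,1,0],[0,1,1]] U=[[1,1,1],[0,-2,-2],[0,0,-1]]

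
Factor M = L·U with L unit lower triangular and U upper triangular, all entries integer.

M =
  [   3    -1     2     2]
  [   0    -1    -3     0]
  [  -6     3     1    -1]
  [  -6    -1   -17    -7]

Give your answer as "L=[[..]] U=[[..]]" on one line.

  r1 -= 0·r0 → [0,-1,-3,0]
  r2 -= -2·r0 → [0,1,5,3]
  r3 -= -2·r0 → [0,-3,-13,-3]
  r2 -= -1·r1 → [0,0,2,3]
  r3 -= 3·r1 → [0,0,-4,-3]
  r3 -= -2·r2 → [0,0,0,3]

L=[[1,0,0,0],[0,1,0,0],[-2,-1,1,0],[-2,3,-2,1]] U=[[3,-1,2,2],[0,-1,-3,0],[0,0,2,3],[0,0,0,3]]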